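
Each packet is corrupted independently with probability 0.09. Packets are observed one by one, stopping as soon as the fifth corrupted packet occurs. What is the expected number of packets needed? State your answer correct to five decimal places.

55.55556

Y = total packets until the fifth success; negative binomial with r=5, p=0.09.
E[Y] = r / p = 5 / 0.09 = 55.5555556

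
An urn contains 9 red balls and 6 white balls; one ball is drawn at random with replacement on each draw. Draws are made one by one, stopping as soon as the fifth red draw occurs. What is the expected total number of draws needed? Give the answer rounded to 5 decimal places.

8.33333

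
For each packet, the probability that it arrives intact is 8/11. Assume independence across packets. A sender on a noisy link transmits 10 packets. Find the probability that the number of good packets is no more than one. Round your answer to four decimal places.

0.0001

X ~ Binomial(10, 0.727273); P(X ≤ 1) = Σ C(10,k) p^k (1−p)^(10−k) over k:
  k=0: C(10,0)·0.727273^0·0.272727^10 = 0.000002
  k=1: C(10,1)·0.727273^1·0.272727^9 = 0.000061
Total = 0.000063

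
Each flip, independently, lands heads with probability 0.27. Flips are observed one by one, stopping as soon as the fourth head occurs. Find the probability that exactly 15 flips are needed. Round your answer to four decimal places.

Y = trial on which the fourth success occurs; negative binomial, r=4, p=0.27.
P(Y=15) = C(14,3) · p^4 · (1−p)^11
= 364 · 0.0053144 · 0.031373 = 0.060689

0.0607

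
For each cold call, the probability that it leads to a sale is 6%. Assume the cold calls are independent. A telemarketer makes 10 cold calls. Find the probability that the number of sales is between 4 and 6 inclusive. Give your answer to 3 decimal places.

0.002

X ~ Binomial(10, 0.06); P(4 ≤ X ≤ 6) = Σ C(10,k) p^k (1−p)^(10−k) over k:
  k=4: C(10,4)·0.06^4·0.94^6 = 0.00188
  k=5: C(10,5)·0.06^5·0.94^5 = 0.00014
  k=6: C(10,6)·0.06^6·0.94^4 = 0.00001
Total = 0.00203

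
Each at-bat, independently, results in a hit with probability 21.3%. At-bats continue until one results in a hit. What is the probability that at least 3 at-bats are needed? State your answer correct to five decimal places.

Y = number of at-bats to the first success; geometric, p = 0.213.
P(Y > 2) = P(first 2 all fail) = (1−p)^2 = 0.6193690

0.61937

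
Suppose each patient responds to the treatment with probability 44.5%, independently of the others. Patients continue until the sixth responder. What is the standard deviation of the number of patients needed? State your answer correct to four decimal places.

4.1007

Y = total patients until the sixth success; negative binomial with r=6, p=0.445.
SD(Y) = √[r(1−p)/p²] = √(16.816059) = 4.100739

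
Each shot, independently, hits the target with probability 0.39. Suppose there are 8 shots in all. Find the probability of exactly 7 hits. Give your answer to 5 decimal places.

X ~ Binomial(n=8, p=0.39).
P(X=7) = C(8,7) · p^7 · (1−p)^1
= 8 · 0.0013723 · 0.61 = 0.0066969

0.00670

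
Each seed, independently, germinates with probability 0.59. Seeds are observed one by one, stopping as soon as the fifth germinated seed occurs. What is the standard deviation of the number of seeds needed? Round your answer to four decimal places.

2.4267

Y = total seeds until the fifth success; negative binomial with r=5, p=0.59.
SD(Y) = √[r(1−p)/p²] = √(5.889112) = 2.426749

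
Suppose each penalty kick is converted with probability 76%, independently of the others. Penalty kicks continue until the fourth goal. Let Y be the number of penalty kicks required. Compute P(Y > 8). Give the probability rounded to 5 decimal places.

0.02295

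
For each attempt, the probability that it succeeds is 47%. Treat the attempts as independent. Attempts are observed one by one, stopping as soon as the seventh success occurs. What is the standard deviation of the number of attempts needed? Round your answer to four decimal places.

4.0982

Y = total attempts until the seventh success; negative binomial with r=7, p=0.47.
SD(Y) = √[r(1−p)/p²] = √(16.794930) = 4.098162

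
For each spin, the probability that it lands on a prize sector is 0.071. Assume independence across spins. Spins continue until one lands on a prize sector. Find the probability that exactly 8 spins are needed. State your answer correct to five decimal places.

Geometric (trials to first success), p = 0.071.
P(Y = 8) = (1−p)^7 · p = 0.59719 · 0.071 = 0.0424002

0.04240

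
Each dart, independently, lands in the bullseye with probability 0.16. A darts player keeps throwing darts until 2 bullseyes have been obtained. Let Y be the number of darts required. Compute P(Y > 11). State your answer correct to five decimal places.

0.45474

Needing more than 11 darts ⇔ fewer than 2 successes in the first 11. With X ~ Binomial(11, 0.16), P(Y > 11) = P(X ≤ 1).
  k=0: C(11,0)·0.16^0·0.84^11 = 0.1469170
  k=1: C(11,1)·0.16^1·0.84^10 = 0.3078262
P(X ≤ 1) = 0.4547432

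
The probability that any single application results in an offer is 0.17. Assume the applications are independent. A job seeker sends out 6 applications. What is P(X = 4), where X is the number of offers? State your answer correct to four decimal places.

0.0086

X ~ Binomial(n=6, p=0.17).
P(X=4) = C(6,4) · p^4 · (1−p)^2
= 15 · 0.00083521 · 0.6889 = 0.008631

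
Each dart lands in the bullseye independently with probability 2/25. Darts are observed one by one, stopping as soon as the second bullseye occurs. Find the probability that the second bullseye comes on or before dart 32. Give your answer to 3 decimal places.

0.738

Finishing within 32 darts ⇔ at least 2 successes in the first 32. With X ~ Binomial(32, 0.08), P(Y ≤ 32) = 1 − P(X ≤ 1).
  k=0: C(32,0)·0.08^0·0.92^32 = 0.06938
  k=1: C(32,1)·0.08^1·0.92^31 = 0.19305
1 − 0.26242 = 0.73758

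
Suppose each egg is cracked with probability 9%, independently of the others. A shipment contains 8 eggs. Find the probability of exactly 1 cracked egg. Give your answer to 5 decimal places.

X ~ Binomial(n=8, p=0.09).
P(X=1) = C(8,1) · p^1 · (1−p)^7
= 8 · 0.09 · 0.51676 = 0.3720679

0.37207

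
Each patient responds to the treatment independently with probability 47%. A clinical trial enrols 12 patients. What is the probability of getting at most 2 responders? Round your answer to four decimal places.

0.0312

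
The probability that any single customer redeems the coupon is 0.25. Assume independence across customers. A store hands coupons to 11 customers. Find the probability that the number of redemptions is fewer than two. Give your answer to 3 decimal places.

0.197

X ~ Binomial(11, 0.25); P(X ≤ 1) = Σ C(11,k) p^k (1−p)^(11−k) over k:
  k=0: C(11,0)·0.25^0·0.75^11 = 0.04224
  k=1: C(11,1)·0.25^1·0.75^10 = 0.15486
Total = 0.19710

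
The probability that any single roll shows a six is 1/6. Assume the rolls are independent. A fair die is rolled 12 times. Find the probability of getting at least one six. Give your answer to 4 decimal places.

0.8878

P(at least one) = 1 − P(none) = 1 − (1 − 0.166667)^12
= 1 − 0.112157 = 0.887843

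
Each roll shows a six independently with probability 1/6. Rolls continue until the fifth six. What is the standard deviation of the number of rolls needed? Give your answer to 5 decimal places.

Y = total rolls until the fifth success; negative binomial with r=5, p=0.166667.
SD(Y) = √[r(1−p)/p²] = √(150.0000000) = 12.2474487

12.24745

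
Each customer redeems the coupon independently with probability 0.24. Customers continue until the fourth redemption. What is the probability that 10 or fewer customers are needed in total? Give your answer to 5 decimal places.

Finishing within 10 customers ⇔ at least 4 successes in the first 10. With X ~ Binomial(10, 0.24), P(Y ≤ 10) = 1 − P(X ≤ 3).
  k=0: C(10,0)·0.24^0·0.76^10 = 0.0642889
  k=1: C(10,1)·0.24^1·0.76^9 = 0.2030175
  k=2: C(10,2)·0.24^2·0.76^8 = 0.2884986
  k=3: C(10,3)·0.24^3·0.76^7 = 0.2429462
1 − 0.7987513 = 0.2012487

0.20125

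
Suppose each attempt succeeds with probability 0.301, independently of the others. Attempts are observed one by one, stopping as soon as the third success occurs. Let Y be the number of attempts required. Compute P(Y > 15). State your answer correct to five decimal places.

0.12514

Needing more than 15 attempts ⇔ fewer than 3 successes in the first 15. With X ~ Binomial(15, 0.301), P(Y > 15) = P(X ≤ 2).
  k=0: C(15,0)·0.301^0·0.699^15 = 0.0046468
  k=1: C(15,1)·0.301^1·0.699^14 = 0.0300150
  k=2: C(15,2)·0.301^2·0.699^13 = 0.0904744
P(X ≤ 2) = 0.1251362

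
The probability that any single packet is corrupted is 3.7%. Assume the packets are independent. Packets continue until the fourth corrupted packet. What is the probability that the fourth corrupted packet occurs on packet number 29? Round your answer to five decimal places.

0.00239

Y = trial on which the fourth success occurs; negative binomial, r=4, p=0.037.
P(Y=29) = C(28,3) · p^4 · (1−p)^25
= 3276 · 1.8742e-06 · 0.38963 = 0.0023923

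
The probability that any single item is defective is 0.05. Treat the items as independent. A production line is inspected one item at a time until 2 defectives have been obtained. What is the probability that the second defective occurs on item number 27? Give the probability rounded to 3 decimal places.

Y = trial on which the second success occurs; negative binomial, r=2, p=0.05.
P(Y=27) = C(26,1) · p^2 · (1−p)^25
= 26 · 0.0025 · 0.27739 = 0.01803

0.018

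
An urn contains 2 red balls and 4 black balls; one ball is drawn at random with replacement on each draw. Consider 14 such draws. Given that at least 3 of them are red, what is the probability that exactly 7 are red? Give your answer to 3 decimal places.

0.103

X ~ Binomial(14, 0.333333). Want P(X=7 | X≥3) = P(X=7) / P(X≥3).
P(X=7) = C(14,7)·0.333333^7·0.666667^7 = 0.09185
P(X≥3) = 1 − 0.00343 − 0.02398 − 0.07793 = 0.89467
Ratio = 0.09185 / 0.89467 = 0.10266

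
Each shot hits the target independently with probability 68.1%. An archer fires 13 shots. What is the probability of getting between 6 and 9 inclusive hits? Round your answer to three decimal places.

X ~ Binomial(13, 0.681); P(6 ≤ X ≤ 9) = Σ C(13,k) p^k (1−p)^(13−k) over k:
  k=6: C(13,6)·0.681^6·0.319^7 = 0.05754
  k=7: C(13,7)·0.681^7·0.319^6 = 0.12283
  k=8: C(13,8)·0.681^8·0.319^5 = 0.19666
  k=9: C(13,9)·0.681^9·0.319^4 = 0.23323
Total = 0.61025

0.610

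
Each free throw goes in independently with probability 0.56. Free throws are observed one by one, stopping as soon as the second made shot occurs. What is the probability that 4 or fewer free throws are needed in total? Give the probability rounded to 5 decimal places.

0.77171

Finishing within 4 free throws ⇔ at least 2 successes in the first 4. With X ~ Binomial(4, 0.56), P(Y ≤ 4) = 1 − P(X ≤ 1).
  k=0: C(4,0)·0.56^0·0.44^4 = 0.0374810
  k=1: C(4,1)·0.56^1·0.44^3 = 0.1908122
1 − 0.2282931 = 0.7717069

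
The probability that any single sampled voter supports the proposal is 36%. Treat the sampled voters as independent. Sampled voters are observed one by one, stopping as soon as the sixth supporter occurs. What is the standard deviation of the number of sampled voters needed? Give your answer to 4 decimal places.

5.4433

Y = total sampled voters until the sixth success; negative binomial with r=6, p=0.36.
SD(Y) = √[r(1−p)/p²] = √(29.629630) = 5.443311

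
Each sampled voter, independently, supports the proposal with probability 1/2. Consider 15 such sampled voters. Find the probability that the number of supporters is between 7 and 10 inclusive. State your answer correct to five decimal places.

0.63715

X ~ Binomial(15, 0.50); P(7 ≤ X ≤ 10) = Σ C(15,k) p^k (1−p)^(15−k) over k:
  k=7: C(15,7)·0.50^7·0.50^8 = 0.1963806
  k=8: C(15,8)·0.50^8·0.50^7 = 0.1963806
  k=9: C(15,9)·0.50^9·0.50^6 = 0.1527405
  k=10: C(15,10)·0.50^10·0.50^5 = 0.0916443
Total = 0.6371460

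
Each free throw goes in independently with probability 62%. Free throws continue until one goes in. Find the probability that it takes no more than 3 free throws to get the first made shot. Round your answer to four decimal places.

0.9451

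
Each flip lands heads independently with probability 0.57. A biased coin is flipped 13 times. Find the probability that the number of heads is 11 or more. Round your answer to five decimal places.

X ~ Binomial(13, 0.57); P(X ≥ 11) = Σ C(13,k) p^k (1−p)^(13−k) over k:
  k=11: C(13,11)·0.57^11·0.43^2 = 0.0297615
  k=12: C(13,12)·0.57^12·0.43^1 = 0.0065752
  k=13: C(13,13)·0.57^13·0.43^0 = 0.0006705
Total = 0.0370072

0.03701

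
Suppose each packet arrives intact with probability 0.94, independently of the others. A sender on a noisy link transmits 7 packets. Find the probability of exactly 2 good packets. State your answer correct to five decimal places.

X ~ Binomial(n=7, p=0.94).
P(X=2) = C(7,2) · p^2 · (1−p)^5
= 21 · 0.8836 · 7.776e-07 = 0.0000144

0.00001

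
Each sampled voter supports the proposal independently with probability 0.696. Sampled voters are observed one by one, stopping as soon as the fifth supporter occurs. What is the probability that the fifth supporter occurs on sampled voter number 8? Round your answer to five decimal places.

Y = trial on which the fifth success occurs; negative binomial, r=5, p=0.696.
P(Y=8) = C(7,4) · p^5 · (1−p)^3
= 35 · 0.16332 · 0.028094 = 0.1605961

0.16060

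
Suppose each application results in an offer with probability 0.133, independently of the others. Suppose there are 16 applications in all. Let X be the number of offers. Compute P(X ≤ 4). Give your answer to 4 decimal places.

0.9487

X ~ Binomial(16, 0.133); P(X ≤ 4) = Σ C(16,k) p^k (1−p)^(16−k) over k:
  k=0: C(16,0)·0.133^0·0.867^16 = 0.101931
  k=1: C(16,1)·0.133^1·0.867^15 = 0.250183
  k=2: C(16,2)·0.133^2·0.867^14 = 0.287840
  k=3: C(16,3)·0.133^3·0.867^13 = 0.206059
  k=4: C(16,4)·0.133^4·0.867^12 = 0.102732
Total = 0.948746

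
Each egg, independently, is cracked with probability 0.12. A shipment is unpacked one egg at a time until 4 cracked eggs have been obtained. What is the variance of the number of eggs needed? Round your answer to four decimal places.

244.4444

Y = total eggs until the fourth success; negative binomial with r=4, p=0.12.
Var(Y) = r(1−p)/p² = 4·0.88 / 0.12² = 244.444444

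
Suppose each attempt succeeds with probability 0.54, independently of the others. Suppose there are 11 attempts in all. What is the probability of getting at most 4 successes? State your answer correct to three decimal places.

X ~ Binomial(11, 0.54); P(X ≤ 4) = Σ C(11,k) p^k (1−p)^(11−k) over k:
  k=0: C(11,0)·0.54^0·0.46^11 = 0.00020
  k=1: C(11,1)·0.54^1·0.46^10 = 0.00252
  k=2: C(11,2)·0.54^2·0.46^9 = 0.01479
  k=3: C(11,3)·0.54^3·0.46^8 = 0.05209
  k=4: C(11,4)·0.54^4·0.46^7 = 0.12229
Total = 0.19188

0.192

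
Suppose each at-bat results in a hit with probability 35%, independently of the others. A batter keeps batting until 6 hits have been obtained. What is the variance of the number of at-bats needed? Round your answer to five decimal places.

31.83673

Y = total at-bats until the sixth success; negative binomial with r=6, p=0.35.
Var(Y) = r(1−p)/p² = 6·0.65 / 0.35² = 31.8367347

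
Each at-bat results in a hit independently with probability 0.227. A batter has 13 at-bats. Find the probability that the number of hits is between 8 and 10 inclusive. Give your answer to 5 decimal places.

X ~ Binomial(13, 0.227); P(8 ≤ X ≤ 10) = Σ C(13,k) p^k (1−p)^(13−k) over k:
  k=8: C(13,8)·0.227^8·0.773^5 = 0.0025043
  k=9: C(13,9)·0.227^9·0.773^4 = 0.0004086
  k=10: C(13,10)·0.227^10·0.773^3 = 0.0000480
Total = 0.0029608

0.00296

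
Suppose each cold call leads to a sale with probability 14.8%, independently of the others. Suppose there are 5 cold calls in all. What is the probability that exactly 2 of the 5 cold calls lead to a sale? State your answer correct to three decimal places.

0.135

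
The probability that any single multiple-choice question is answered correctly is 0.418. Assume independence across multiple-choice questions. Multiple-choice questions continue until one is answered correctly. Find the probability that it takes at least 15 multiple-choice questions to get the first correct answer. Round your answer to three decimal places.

0.001

Y = number of multiple-choice questions to the first success; geometric, p = 0.418.
P(Y > 14) = P(first 14 all fail) = (1−p)^14 = 0.00051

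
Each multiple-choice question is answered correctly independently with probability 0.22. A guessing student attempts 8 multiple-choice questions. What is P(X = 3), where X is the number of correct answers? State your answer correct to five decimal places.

X ~ Binomial(n=8, p=0.22).
P(X=3) = C(8,3) · p^3 · (1−p)^5
= 56 · 0.010648 · 0.28872 = 0.1721587

0.17216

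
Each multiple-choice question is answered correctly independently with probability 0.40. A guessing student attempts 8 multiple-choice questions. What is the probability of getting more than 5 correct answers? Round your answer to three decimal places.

0.050

X ~ Binomial(8, 0.40); P(X ≥ 6) = Σ C(8,k) p^k (1−p)^(8−k) over k:
  k=6: C(8,6)·0.40^6·0.60^2 = 0.04129
  k=7: C(8,7)·0.40^7·0.60^1 = 0.00786
  k=8: C(8,8)·0.40^8·0.60^0 = 0.00066
Total = 0.04981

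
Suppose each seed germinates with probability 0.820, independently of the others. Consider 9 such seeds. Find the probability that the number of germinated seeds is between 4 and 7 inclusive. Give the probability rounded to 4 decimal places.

0.4995

X ~ Binomial(9, 0.82); P(4 ≤ X ≤ 7) = Σ C(9,k) p^k (1−p)^(9−k) over k:
  k=4: C(9,4)·0.82^4·0.18^5 = 0.010764
  k=5: C(9,5)·0.82^5·0.18^4 = 0.049038
  k=6: C(9,6)·0.82^6·0.18^3 = 0.148929
  k=7: C(9,7)·0.82^7·0.18^2 = 0.290767
Total = 0.499498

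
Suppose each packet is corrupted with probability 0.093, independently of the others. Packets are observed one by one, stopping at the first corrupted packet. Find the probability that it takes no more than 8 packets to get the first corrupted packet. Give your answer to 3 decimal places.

Y = number of packets to the first success; geometric, p = 0.093.
P(Y ≤ 8) = 1 − (1−p)^8 = 1 − 0.45799 = 0.54201

0.542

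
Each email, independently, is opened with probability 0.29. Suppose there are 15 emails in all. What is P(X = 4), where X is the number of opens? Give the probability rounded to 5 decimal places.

0.22313

X ~ Binomial(n=15, p=0.29).
P(X=4) = C(15,4) · p^4 · (1−p)^11
= 1365 · 0.0070728 · 0.023112 = 0.2231344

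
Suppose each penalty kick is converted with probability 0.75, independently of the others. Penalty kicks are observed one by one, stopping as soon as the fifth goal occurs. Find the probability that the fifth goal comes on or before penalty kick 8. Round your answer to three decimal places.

Finishing within 8 penalty kicks ⇔ at least 5 successes in the first 8. With X ~ Binomial(8, 0.75), P(Y ≤ 8) = 1 − P(X ≤ 4).
  k=0: C(8,0)·0.75^0·0.25^8 = 0.00002
  k=1: C(8,1)·0.75^1·0.25^7 = 0.00037
  k=2: C(8,2)·0.75^2·0.25^6 = 0.00385
  k=3: C(8,3)·0.75^3·0.25^5 = 0.02307
  k=4: C(8,4)·0.75^4·0.25^4 = 0.08652
1 − 0.11382 = 0.88618

0.886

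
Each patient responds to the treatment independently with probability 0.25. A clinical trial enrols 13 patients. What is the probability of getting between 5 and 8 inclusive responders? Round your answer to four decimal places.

X ~ Binomial(13, 0.25); P(5 ≤ X ≤ 8) = Σ C(13,k) p^k (1−p)^(13−k) over k:
  k=5: C(13,5)·0.25^5·0.75^8 = 0.125826
  k=6: C(13,6)·0.25^6·0.75^7 = 0.055922
  k=7: C(13,7)·0.25^7·0.75^6 = 0.018641
  k=8: C(13,8)·0.25^8·0.75^5 = 0.004660
Total = 0.205049

0.2050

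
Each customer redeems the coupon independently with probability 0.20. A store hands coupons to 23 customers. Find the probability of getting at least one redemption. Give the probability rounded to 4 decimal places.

0.9941

P(at least one) = 1 − P(none) = 1 − (1 − 0.20)^23
= 1 − 0.005903 = 0.994097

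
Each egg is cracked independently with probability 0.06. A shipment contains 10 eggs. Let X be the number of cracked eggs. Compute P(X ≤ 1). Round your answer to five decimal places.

X ~ Binomial(10, 0.06); P(X ≤ 1) = Σ C(10,k) p^k (1−p)^(10−k) over k:
  k=0: C(10,0)·0.06^0·0.94^10 = 0.5386151
  k=1: C(10,1)·0.06^1·0.94^9 = 0.3437969
Total = 0.8824120

0.88241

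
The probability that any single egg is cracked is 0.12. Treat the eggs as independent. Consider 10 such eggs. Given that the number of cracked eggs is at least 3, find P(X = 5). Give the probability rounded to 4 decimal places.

X ~ Binomial(10, 0.12). Want P(X=5 | X≥3) = P(X=5) / P(X≥3).
P(X=5) = C(10,5)·0.12^5·0.88^5 = 0.003309
P(X≥3) = 1 − 0.278501 − 0.379774 − 0.233043 = 0.108682
Ratio = 0.003309 / 0.108682 = 0.030448

0.0304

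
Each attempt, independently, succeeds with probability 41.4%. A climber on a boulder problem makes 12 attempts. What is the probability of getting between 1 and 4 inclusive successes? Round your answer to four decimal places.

X ~ Binomial(12, 0.414); P(1 ≤ X ≤ 4) = Σ C(12,k) p^k (1−p)^(12−k) over k:
  k=1: C(12,1)·0.414^1·0.586^11 = 0.013901
  k=2: C(12,2)·0.414^2·0.586^10 = 0.054016
  k=3: C(12,3)·0.414^3·0.586^9 = 0.127204
  k=4: C(12,4)·0.414^4·0.586^8 = 0.202203
Total = 0.397324

0.3973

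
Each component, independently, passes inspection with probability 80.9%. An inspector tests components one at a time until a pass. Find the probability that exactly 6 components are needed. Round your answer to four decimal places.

0.0002

Geometric (trials to first success), p = 0.809.
P(Y = 6) = (1−p)^5 · p = 0.00025419 · 0.809 = 0.000206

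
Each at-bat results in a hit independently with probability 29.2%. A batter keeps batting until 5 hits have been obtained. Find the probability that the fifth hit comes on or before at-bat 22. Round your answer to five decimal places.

0.81473

Finishing within 22 at-bats ⇔ at least 5 successes in the first 22. With X ~ Binomial(22, 0.292), P(Y ≤ 22) = 1 − P(X ≤ 4).
  k=0: C(22,0)·0.292^0·0.708^22 = 0.0005020
  k=1: C(22,1)·0.292^1·0.708^21 = 0.0045552
  k=2: C(22,2)·0.292^2·0.708^20 = 0.0197262
  k=3: C(22,3)·0.292^3·0.708^19 = 0.0542377
  k=4: C(22,4)·0.292^4·0.708^18 = 0.1062538
1 − 0.1852748 = 0.8147252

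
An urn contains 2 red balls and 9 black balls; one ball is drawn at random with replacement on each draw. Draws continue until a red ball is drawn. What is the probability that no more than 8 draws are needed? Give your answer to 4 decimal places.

Y = number of draws to the first success; geometric, p = 0.181818.
P(Y ≤ 8) = 1 − (1−p)^8 = 1 − 0.200816 = 0.799184

0.7992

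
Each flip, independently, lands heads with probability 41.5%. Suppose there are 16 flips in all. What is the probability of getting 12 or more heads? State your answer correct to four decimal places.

X ~ Binomial(16, 0.415); P(X ≥ 12) = Σ C(16,k) p^k (1−p)^(16−k) over k:
  k=12: C(16,12)·0.415^12·0.585^4 = 0.005563
  k=13: C(16,13)·0.415^13·0.585^3 = 0.001214
  k=14: C(16,14)·0.415^14·0.585^2 = 0.000185
  k=15: C(16,15)·0.415^15·0.585^1 = 0.000017
  k=16: C(16,16)·0.415^16·0.585^0 = 0.000001
Total = 0.006980

0.0070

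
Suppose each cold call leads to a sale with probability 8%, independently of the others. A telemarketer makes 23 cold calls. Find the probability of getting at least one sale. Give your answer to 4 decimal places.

0.8531

P(at least one) = 1 − P(none) = 1 − (1 − 0.08)^23
= 1 − 0.146933 = 0.853067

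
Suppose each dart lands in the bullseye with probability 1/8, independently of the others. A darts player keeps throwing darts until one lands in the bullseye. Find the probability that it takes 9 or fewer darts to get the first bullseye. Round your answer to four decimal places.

0.6993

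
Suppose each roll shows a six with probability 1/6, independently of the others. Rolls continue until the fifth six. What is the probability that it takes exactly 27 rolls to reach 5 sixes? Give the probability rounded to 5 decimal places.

Y = trial on which the fifth success occurs; negative binomial, r=5, p=0.166667.
P(Y=27) = C(26,4) · p^5 · (1−p)^22
= 14950 · 0.0001286 · 0.018114 = 0.0348255

0.03483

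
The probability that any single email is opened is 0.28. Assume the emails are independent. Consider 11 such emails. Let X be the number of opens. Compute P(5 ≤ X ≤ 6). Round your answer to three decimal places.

0.154

X ~ Binomial(11, 0.28); P(5 ≤ X ≤ 6) = Σ C(11,k) p^k (1−p)^(11−k) over k:
  k=5: C(11,5)·0.28^5·0.72^6 = 0.11077
  k=6: C(11,6)·0.28^6·0.72^5 = 0.04308
Total = 0.15385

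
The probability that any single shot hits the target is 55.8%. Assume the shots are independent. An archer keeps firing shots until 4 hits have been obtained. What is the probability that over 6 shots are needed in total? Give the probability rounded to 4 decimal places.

0.5422

Needing more than 6 shots ⇔ fewer than 4 successes in the first 6. With X ~ Binomial(6, 0.558), P(Y > 6) = P(X ≤ 3).
  k=0: C(6,0)·0.558^0·0.442^6 = 0.007456
  k=1: C(6,1)·0.558^1·0.442^5 = 0.056480
  k=2: C(6,2)·0.558^2·0.442^4 = 0.178258
  k=3: C(6,3)·0.558^3·0.442^3 = 0.300054
P(X ≤ 3) = 0.542249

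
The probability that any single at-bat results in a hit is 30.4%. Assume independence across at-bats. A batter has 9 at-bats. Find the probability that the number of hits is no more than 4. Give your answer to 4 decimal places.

0.8962

X ~ Binomial(9, 0.304); P(X ≤ 4) = Σ C(9,k) p^k (1−p)^(9−k) over k:
  k=0: C(9,0)·0.304^0·0.696^9 = 0.038325
  k=1: C(9,1)·0.304^1·0.696^8 = 0.150657
  k=2: C(9,2)·0.304^2·0.696^7 = 0.263217
  k=3: C(9,3)·0.304^3·0.696^6 = 0.268260
  k=4: C(9,4)·0.304^4·0.696^5 = 0.175756
Total = 0.896216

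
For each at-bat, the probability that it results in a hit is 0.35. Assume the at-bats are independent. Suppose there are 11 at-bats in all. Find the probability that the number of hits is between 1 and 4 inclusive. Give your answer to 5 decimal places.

0.65956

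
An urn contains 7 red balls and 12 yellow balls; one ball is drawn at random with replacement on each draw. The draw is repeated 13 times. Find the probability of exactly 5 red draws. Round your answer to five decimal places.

0.22117

X ~ Binomial(n=13, p=0.368421).
P(X=5) = C(13,5) · p^5 · (1−p)^8
= 1287 · 0.0067877 · 0.025318 = 0.2211678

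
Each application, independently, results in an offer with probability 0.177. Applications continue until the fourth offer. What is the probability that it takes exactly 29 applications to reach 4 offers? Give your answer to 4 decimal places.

Y = trial on which the fourth success occurs; negative binomial, r=4, p=0.177.
P(Y=29) = C(28,3) · p^4 · (1−p)^25
= 3276 · 0.00098151 · 0.0076735 = 0.024674

0.0247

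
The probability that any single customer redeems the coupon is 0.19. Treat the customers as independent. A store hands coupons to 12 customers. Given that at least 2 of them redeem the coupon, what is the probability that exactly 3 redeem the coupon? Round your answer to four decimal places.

0.3256

X ~ Binomial(12, 0.19). Want P(X=3 | X≥2) = P(X=3) / P(X≥2).
P(X=3) = C(12,3)·0.19^3·0.81^9 = 0.226490
P(X≥2) = 1 − 0.079766 − 0.224528 = 0.695706
Ratio = 0.226490 / 0.695706 = 0.325554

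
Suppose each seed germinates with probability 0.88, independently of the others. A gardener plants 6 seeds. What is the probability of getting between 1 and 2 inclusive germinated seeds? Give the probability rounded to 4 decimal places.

X ~ Binomial(6, 0.88); P(1 ≤ X ≤ 2) = Σ C(6,k) p^k (1−p)^(6−k) over k:
  k=1: C(6,1)·0.88^1·0.12^5 = 0.000131
  k=2: C(6,2)·0.88^2·0.12^4 = 0.002409
Total = 0.002540

0.0025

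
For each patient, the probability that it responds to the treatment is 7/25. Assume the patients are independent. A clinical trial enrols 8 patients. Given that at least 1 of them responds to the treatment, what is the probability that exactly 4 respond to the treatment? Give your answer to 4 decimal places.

X ~ Binomial(8, 0.28). Want P(X=4 | X≥1) = P(X=4) / P(X≥1).
P(X=4) = C(8,4)·0.28^4·0.72^4 = 0.115627
P(X≥1) = 1 − 0.072220 = 0.927780
Ratio = 0.115627 / 0.927780 = 0.124628

0.1246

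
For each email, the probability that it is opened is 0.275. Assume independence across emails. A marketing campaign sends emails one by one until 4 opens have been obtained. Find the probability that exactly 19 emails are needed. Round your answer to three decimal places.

0.038

Y = trial on which the fourth success occurs; negative binomial, r=4, p=0.275.
P(Y=19) = C(18,3) · p^4 · (1−p)^15
= 816 · 0.0057191 · 0.0080366 = 0.03751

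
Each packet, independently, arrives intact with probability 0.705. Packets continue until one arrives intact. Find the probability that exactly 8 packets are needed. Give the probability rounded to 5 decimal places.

0.00014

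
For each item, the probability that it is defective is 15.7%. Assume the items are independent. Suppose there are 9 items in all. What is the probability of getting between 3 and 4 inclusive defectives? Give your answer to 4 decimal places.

0.1493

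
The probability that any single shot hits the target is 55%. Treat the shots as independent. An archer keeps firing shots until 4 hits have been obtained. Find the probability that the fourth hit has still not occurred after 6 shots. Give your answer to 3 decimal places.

0.558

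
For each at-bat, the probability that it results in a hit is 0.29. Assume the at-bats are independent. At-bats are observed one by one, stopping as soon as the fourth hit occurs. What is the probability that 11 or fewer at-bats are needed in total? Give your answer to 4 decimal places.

0.4011

Finishing within 11 at-bats ⇔ at least 4 successes in the first 11. With X ~ Binomial(11, 0.29), P(Y ≤ 11) = 1 − P(X ≤ 3).
  k=0: C(11,0)·0.29^0·0.71^11 = 0.023112
  k=1: C(11,1)·0.29^1·0.71^10 = 0.103842
  k=2: C(11,2)·0.29^2·0.71^9 = 0.212072
  k=3: C(11,3)·0.29^3·0.71^8 = 0.259863
1 − 0.598890 = 0.401110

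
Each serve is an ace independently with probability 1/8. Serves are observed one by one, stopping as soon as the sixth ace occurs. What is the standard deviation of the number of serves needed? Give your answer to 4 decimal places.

18.3303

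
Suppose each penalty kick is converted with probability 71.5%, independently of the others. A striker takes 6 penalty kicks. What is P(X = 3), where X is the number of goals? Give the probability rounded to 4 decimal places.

0.1692

X ~ Binomial(n=6, p=0.715).
P(X=3) = C(6,3) · p^3 · (1−p)^3
= 20 · 0.36553 · 0.023149 = 0.169232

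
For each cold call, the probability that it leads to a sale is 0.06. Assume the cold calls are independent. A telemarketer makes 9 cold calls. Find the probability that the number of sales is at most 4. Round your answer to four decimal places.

0.9999

X ~ Binomial(9, 0.06); P(X ≤ 4) = Σ C(9,k) p^k (1−p)^(9−k) over k:
  k=0: C(9,0)·0.06^0·0.94^9 = 0.572995
  k=1: C(9,1)·0.06^1·0.94^8 = 0.329167
  k=2: C(9,2)·0.06^2·0.94^7 = 0.084043
  k=3: C(9,3)·0.06^3·0.94^6 = 0.012517
  k=4: C(9,4)·0.06^4·0.94^5 = 0.001198
Total = 0.999920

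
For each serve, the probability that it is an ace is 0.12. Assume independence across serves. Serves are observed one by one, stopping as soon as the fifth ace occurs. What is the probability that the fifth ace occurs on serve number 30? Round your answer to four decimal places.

0.0242

Y = trial on which the fifth success occurs; negative binomial, r=5, p=0.12.
P(Y=30) = C(29,4) · p^5 · (1−p)^25
= 23751 · 2.4883e-05 · 0.040932 = 0.024191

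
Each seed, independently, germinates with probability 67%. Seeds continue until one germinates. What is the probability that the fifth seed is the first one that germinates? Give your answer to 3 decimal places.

0.008

Geometric (trials to first success), p = 0.67.
P(Y = 5) = (1−p)^4 · p = 0.011859 · 0.67 = 0.00795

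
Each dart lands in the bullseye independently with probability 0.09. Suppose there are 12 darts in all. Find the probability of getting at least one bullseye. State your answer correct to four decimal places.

0.6775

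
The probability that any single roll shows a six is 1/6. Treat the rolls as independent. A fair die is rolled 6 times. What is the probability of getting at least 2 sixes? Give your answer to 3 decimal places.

0.263

X ~ Binomial(6, 0.166667); P(X ≥ 2) = Σ C(6,k) p^k (1−p)^(6−k) over k:
  k=2: C(6,2)·0.166667^2·0.833333^4 = 0.20094
  k=3: C(6,3)·0.166667^3·0.833333^3 = 0.05358
  k=4: C(6,4)·0.166667^4·0.833333^2 = 0.00804
  k=5: C(6,5)·0.166667^5·0.833333^1 = 0.00064
  k=6: C(6,6)·0.166667^6·0.833333^0 = 0.00002
Total = 0.26322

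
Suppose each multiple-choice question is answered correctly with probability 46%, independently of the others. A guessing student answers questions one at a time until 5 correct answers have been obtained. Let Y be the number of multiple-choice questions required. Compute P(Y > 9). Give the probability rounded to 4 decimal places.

0.5976

Needing more than 9 multiple-choice questions ⇔ fewer than 5 successes in the first 9. With X ~ Binomial(9, 0.46), P(Y > 9) = P(X ≤ 4).
  k=0: C(9,0)·0.46^0·0.54^9 = 0.003904
  k=1: C(9,1)·0.46^1·0.54^8 = 0.029933
  k=2: C(9,2)·0.46^2·0.54^7 = 0.101994
  k=3: C(9,3)·0.46^3·0.54^6 = 0.202729
  k=4: C(9,4)·0.46^4·0.54^5 = 0.259042
P(X ≤ 4) = 0.597602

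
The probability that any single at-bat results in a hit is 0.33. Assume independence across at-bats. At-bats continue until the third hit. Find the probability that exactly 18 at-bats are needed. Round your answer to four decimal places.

Y = trial on which the third success occurs; negative binomial, r=3, p=0.33.
P(Y=18) = C(17,2) · p^3 · (1−p)^15
= 136 · 0.035937 · 0.0024611 = 0.012028

0.0120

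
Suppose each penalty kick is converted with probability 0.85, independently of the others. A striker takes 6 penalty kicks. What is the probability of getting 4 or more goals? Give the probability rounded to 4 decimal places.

0.9527

X ~ Binomial(6, 0.85); P(X ≥ 4) = Σ C(6,k) p^k (1−p)^(6−k) over k:
  k=4: C(6,4)·0.85^4·0.15^2 = 0.176177
  k=5: C(6,5)·0.85^5·0.15^1 = 0.399335
  k=6: C(6,6)·0.85^6·0.15^0 = 0.377150
Total = 0.952661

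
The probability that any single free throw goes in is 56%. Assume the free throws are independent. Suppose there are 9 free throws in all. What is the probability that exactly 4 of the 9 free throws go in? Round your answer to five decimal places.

X ~ Binomial(n=9, p=0.56).
P(X=4) = C(9,4) · p^4 · (1−p)^5
= 126 · 0.098345 · 0.016492 = 0.2043554

0.20436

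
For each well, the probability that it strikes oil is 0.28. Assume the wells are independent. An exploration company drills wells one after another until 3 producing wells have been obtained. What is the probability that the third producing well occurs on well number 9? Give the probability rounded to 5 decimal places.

Y = trial on which the third success occurs; negative binomial, r=3, p=0.28.
P(Y=9) = C(8,2) · p^3 · (1−p)^6
= 28 · 0.021952 · 0.13931 = 0.0856302

0.08563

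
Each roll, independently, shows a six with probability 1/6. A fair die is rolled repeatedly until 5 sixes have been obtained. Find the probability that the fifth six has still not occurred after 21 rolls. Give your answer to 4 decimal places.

0.7350

Needing more than 21 rolls ⇔ fewer than 5 successes in the first 21. With X ~ Binomial(21, 0.166667), P(Y > 21) = P(X ≤ 4).
  k=0: C(21,0)·0.166667^0·0.833333^21 = 0.021737
  k=1: C(21,1)·0.166667^1·0.833333^20 = 0.091294
  k=2: C(21,2)·0.166667^2·0.833333^19 = 0.182588
  k=3: C(21,3)·0.166667^3·0.833333^18 = 0.231279
  k=4: C(21,4)·0.166667^4·0.833333^17 = 0.208151
P(X ≤ 4) = 0.735049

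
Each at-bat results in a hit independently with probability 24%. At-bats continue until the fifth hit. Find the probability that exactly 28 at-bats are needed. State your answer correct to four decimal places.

0.0254

Y = trial on which the fifth success occurs; negative binomial, r=5, p=0.24.
P(Y=28) = C(27,4) · p^5 · (1−p)^23
= 17550 · 0.00079626 · 0.0018143 = 0.025354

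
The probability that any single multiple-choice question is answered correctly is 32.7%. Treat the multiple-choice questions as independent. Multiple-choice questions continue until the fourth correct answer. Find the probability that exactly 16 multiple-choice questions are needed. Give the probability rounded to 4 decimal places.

Y = trial on which the fourth success occurs; negative binomial, r=4, p=0.327.
P(Y=16) = C(15,3) · p^4 · (1−p)^12
= 455 · 0.011434 · 0.0086334 = 0.044914

0.0449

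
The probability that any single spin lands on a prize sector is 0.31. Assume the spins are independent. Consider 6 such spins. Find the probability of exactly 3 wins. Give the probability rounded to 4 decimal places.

0.1957

X ~ Binomial(n=6, p=0.31).
P(X=3) = C(6,3) · p^3 · (1−p)^3
= 20 · 0.029791 · 0.32851 = 0.195732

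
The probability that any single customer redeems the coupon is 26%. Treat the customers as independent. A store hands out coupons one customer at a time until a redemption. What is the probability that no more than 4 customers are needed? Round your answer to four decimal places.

Y = number of customers to the first success; geometric, p = 0.26.
P(Y ≤ 4) = 1 − (1−p)^4 = 1 − 0.299866 = 0.700134

0.7001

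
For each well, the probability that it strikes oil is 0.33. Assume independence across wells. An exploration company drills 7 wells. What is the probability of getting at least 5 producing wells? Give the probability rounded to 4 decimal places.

X ~ Binomial(7, 0.33); P(X ≥ 5) = Σ C(7,k) p^k (1−p)^(7−k) over k:
  k=5: C(7,5)·0.33^5·0.67^2 = 0.036893
  k=6: C(7,6)·0.33^6·0.67^1 = 0.006057
  k=7: C(7,7)·0.33^7·0.67^0 = 0.000426
Total = 0.043376

0.0434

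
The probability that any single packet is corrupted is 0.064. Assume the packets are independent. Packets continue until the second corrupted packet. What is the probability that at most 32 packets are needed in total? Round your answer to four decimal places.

0.6160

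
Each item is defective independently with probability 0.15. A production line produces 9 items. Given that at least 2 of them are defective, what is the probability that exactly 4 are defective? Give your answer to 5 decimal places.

0.07067

X ~ Binomial(9, 0.15). Want P(X=4 | X≥2) = P(X=4) / P(X≥2).
P(X=4) = C(9,4)·0.15^4·0.85^5 = 0.0283029
P(X≥2) = 1 − 0.2316169 − 0.3678622 = 0.4005208
Ratio = 0.0283029 / 0.4005208 = 0.0706651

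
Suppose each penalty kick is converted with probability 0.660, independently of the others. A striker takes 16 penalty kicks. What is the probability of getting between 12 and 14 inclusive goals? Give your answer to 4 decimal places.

0.3067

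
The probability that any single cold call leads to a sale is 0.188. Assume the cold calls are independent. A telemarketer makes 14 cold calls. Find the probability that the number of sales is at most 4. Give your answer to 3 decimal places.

X ~ Binomial(14, 0.188); P(X ≤ 4) = Σ C(14,k) p^k (1−p)^(14−k) over k:
  k=0: C(14,0)·0.188^0·0.812^14 = 0.05417
  k=1: C(14,1)·0.188^1·0.812^13 = 0.17560
  k=2: C(14,2)·0.188^2·0.812^12 = 0.26426
  k=3: C(14,3)·0.188^3·0.812^11 = 0.24473
  k=4: C(14,4)·0.188^4·0.812^10 = 0.15582
Total = 0.89458

0.895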